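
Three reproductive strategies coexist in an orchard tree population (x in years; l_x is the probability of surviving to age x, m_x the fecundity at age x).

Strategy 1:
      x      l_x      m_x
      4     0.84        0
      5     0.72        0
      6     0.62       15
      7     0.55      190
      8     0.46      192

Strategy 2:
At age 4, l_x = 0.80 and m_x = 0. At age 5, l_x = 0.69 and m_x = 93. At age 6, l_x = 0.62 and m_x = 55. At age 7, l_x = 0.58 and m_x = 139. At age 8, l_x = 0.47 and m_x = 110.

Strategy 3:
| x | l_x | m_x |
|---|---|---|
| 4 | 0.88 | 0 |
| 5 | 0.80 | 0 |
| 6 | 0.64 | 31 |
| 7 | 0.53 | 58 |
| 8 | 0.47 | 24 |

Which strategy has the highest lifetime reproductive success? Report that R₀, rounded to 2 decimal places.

Strategy 1: R₀ = 0.84×0 + 0.72×0 + 0.62×15 + 0.55×190 + 0.46×192 = 202.1200
Strategy 2: R₀ = 0.80×0 + 0.69×93 + 0.62×55 + 0.58×139 + 0.47×110 = 230.5900
Strategy 3: R₀ = 0.88×0 + 0.80×0 + 0.64×31 + 0.53×58 + 0.47×24 = 61.8600
Highest R₀: strategy 2 with 230.5900.

230.59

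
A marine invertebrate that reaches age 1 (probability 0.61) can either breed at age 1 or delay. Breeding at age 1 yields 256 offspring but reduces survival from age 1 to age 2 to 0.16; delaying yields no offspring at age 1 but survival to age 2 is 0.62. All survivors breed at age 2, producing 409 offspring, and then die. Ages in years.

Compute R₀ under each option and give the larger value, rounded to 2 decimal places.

breed at age 1: R₀ = 0.61 × (256 + 0.16 × 409) = 0.61 × 321.4400 = 196.0784
delay to age 2: R₀ = 0.61 × (0.62 × 409) = 0.61 × 253.5800 = 154.6838
Higher: breed at age 1 (196.0784).

196.08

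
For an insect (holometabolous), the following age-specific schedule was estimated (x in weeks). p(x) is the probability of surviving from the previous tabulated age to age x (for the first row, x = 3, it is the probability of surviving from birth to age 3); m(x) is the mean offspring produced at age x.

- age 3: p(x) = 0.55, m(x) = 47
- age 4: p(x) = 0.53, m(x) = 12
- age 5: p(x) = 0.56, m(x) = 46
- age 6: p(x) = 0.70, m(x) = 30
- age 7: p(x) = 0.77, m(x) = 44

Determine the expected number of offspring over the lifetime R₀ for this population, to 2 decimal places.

Survivorship from birth: l_x = p_3·p_4·…·p_x.
  l_3 = 0.55000
  l_4 = 0.29150
  l_5 = 0.16324
  l_6 = 0.11427
  l_7 = 0.08799
R₀ = Σ l_x m(x):
  age 3: 0.55000 × 47 = 25.8500
  age 4: 0.29150 × 12 = 3.4980
  age 5: 0.16324 × 46 = 7.5090
  age 6: 0.11427 × 30 = 3.4281
  age 7: 0.08799 × 44 = 3.8716
R₀ = 25.8500 + 3.4980 + 7.5090 + 3.4281 + 3.8716 = 44.1567

44.16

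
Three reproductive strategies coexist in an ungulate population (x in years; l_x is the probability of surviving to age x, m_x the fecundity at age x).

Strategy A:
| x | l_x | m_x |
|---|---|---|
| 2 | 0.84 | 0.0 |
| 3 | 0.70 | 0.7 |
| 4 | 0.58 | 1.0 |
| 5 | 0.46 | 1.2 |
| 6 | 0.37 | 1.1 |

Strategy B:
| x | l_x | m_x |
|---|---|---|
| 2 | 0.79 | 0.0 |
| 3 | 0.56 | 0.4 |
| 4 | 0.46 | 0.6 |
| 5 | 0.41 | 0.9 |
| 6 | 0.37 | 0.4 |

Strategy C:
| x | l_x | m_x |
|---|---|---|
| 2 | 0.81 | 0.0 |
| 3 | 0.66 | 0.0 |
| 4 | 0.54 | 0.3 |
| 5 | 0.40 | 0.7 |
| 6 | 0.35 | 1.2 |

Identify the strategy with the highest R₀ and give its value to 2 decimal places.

Strategy A: R₀ = 0.84×0.0 + 0.70×0.7 + 0.58×1.0 + 0.46×1.2 + 0.37×1.1 = 2.0290
Strategy B: R₀ = 0.79×0.0 + 0.56×0.4 + 0.46×0.6 + 0.41×0.9 + 0.37×0.4 = 1.0170
Strategy C: R₀ = 0.81×0.0 + 0.66×0.0 + 0.54×0.3 + 0.40×0.7 + 0.35×1.2 = 0.8620
Highest R₀: strategy A with 2.0290.

2.03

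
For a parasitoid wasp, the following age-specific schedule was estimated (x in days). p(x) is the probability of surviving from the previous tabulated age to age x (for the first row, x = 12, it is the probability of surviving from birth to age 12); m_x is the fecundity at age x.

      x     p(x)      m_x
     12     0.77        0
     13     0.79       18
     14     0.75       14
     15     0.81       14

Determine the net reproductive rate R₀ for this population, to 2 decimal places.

Survivorship from birth: l_x = p_12·p_13·…·p_x.
  l_12 = 0.77000
  l_13 = 0.60830
  l_14 = 0.45623
  l_15 = 0.36954
R₀ = Σ l_x m_x:
  age 12: 0.77000 × 0 = 0.0000
  age 13: 0.60830 × 18 = 10.9494
  age 14: 0.45623 × 14 = 6.3872
  age 15: 0.36954 × 14 = 5.1736
R₀ = 0.0000 + 10.9494 + 6.3872 + 5.1736 = 22.5102

22.51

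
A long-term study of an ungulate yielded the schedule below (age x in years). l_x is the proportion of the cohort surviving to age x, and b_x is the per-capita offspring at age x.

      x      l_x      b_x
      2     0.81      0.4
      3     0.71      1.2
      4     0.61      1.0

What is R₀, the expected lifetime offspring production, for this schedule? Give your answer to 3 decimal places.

R₀ = Σ l_x b_x:
  age 2: 0.81 × 0.4 = 0.3240
  age 3: 0.71 × 1.2 = 0.8520
  age 4: 0.61 × 1.0 = 0.6100
R₀ = 0.3240 + 0.8520 + 0.6100 = 1.7860

1.786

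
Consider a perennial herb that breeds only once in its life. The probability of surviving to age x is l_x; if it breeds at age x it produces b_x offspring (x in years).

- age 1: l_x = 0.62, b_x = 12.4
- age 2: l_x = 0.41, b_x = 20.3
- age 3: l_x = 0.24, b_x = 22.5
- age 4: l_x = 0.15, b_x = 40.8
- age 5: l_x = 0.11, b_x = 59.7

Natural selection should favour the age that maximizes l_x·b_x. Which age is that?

2

Expected offspring if breeding at age x = l_x × b_x:
  age 1: 0.62 × 12.4 = 7.688
  age 2: 0.41 × 20.3 = 8.323
  age 3: 0.24 × 22.5 = 5.400
  age 4: 0.15 × 40.8 = 6.120
  age 5: 0.11 × 59.7 = 6.567
Maximum at age 2 (8.323).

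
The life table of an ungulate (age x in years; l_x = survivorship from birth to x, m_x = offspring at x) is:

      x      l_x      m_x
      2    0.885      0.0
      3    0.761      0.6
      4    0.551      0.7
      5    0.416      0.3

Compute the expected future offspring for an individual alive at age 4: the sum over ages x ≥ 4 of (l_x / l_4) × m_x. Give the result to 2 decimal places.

0.93

l_4 = 0.551. Conditional survival from age 4 to x is l_x / l_4.
  x=4: (0.551/0.551) × 0.7 = 0.7000
  x=5: (0.416/0.551) × 0.3 = 0.2265
Sum = 0.7000 + 0.2265 = 0.9265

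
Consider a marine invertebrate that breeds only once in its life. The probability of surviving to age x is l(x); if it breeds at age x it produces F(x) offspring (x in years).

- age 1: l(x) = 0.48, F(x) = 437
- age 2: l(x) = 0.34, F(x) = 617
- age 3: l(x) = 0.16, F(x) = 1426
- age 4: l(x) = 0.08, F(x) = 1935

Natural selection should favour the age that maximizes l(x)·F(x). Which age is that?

Expected offspring if breeding at age x = l(x) × F(x):
  age 1: 0.48 × 437 = 209.760
  age 2: 0.34 × 617 = 209.780
  age 3: 0.16 × 1426 = 228.160
  age 4: 0.08 × 1935 = 154.800
Maximum at age 3 (228.160).

3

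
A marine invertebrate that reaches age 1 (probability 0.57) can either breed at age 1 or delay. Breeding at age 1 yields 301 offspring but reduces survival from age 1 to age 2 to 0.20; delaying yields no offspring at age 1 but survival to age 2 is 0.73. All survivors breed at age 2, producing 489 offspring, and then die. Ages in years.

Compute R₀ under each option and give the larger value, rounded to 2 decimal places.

breed at age 1: R₀ = 0.57 × (301 + 0.20 × 489) = 0.57 × 398.8000 = 227.3160
delay to age 2: R₀ = 0.57 × (0.73 × 489) = 0.57 × 356.9700 = 203.4729
Higher: breed at age 1 (227.3160).

227.32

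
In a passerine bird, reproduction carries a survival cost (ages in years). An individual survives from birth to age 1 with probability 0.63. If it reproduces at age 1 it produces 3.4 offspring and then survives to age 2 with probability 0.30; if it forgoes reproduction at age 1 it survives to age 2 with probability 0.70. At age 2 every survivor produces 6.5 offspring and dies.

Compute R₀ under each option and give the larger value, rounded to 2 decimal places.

3.37

breed at age 1: R₀ = 0.63 × (3.4 + 0.30 × 6.5) = 0.63 × 5.3500 = 3.3705
delay to age 2: R₀ = 0.63 × (0.70 × 6.5) = 0.63 × 4.5500 = 2.8665
Higher: breed at age 1 (3.3705).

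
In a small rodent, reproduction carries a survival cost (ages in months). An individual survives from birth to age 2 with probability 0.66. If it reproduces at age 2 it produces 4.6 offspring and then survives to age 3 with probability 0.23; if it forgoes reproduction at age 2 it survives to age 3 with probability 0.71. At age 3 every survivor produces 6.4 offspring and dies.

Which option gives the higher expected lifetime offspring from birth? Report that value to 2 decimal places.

4.01

breed at age 2: R₀ = 0.66 × (4.6 + 0.23 × 6.4) = 0.66 × 6.0720 = 4.0075
delay to age 3: R₀ = 0.66 × (0.71 × 6.4) = 0.66 × 4.5440 = 2.9990
Higher: breed at age 2 (4.0075).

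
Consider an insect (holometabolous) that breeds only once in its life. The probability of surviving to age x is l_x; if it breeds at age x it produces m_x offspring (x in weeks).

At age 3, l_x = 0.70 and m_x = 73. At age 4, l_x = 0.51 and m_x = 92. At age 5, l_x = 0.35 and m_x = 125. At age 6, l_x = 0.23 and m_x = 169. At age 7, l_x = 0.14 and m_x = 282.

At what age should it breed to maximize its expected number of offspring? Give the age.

Expected offspring if breeding at age x = l_x × m_x:
  age 3: 0.70 × 73 = 51.100
  age 4: 0.51 × 92 = 46.920
  age 5: 0.35 × 125 = 43.750
  age 6: 0.23 × 169 = 38.870
  age 7: 0.14 × 282 = 39.480
Maximum at age 3 (51.100).

3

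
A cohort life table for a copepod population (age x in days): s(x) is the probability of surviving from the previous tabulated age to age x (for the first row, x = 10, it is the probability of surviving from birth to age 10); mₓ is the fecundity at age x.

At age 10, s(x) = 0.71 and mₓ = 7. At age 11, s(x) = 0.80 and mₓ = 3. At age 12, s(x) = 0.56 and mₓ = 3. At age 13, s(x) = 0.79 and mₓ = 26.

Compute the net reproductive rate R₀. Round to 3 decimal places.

14.162

Survivorship from birth: l_x = s_10·s_11·…·s_x.
  l_10 = 0.71000
  l_11 = 0.56800
  l_12 = 0.31808
  l_13 = 0.25128
R₀ = Σ l_x mₓ:
  age 10: 0.71000 × 7 = 4.9700
  age 11: 0.56800 × 3 = 1.7040
  age 12: 0.31808 × 3 = 0.9542
  age 13: 0.25128 × 26 = 6.5333
R₀ = 4.9700 + 1.7040 + 0.9542 + 6.5333 = 14.1615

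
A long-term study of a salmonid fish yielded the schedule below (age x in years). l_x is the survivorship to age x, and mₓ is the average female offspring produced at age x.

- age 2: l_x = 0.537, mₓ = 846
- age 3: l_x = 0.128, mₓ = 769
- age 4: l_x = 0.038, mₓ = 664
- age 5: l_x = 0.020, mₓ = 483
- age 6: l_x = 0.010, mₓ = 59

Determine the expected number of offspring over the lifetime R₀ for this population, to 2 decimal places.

588.22

R₀ = Σ l_x mₓ:
  age 2: 0.537 × 846 = 454.3020
  age 3: 0.128 × 769 = 98.4320
  age 4: 0.038 × 664 = 25.2320
  age 5: 0.020 × 483 = 9.6600
  age 6: 0.010 × 59 = 0.5900
R₀ = 454.3020 + 98.4320 + 25.2320 + 9.6600 + 0.5900 = 588.2160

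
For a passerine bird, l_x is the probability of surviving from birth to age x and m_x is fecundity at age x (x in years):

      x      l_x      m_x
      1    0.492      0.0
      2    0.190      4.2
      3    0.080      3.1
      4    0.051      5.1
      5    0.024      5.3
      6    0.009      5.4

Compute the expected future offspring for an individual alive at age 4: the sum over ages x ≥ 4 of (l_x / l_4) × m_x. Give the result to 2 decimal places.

8.55

l_4 = 0.051. Conditional survival from age 4 to x is l_x / l_4.
  x=4: (0.051/0.051) × 5.1 = 5.1000
  x=5: (0.024/0.051) × 5.3 = 2.4941
  x=6: (0.009/0.051) × 5.4 = 0.9529
Sum = 5.1000 + 2.4941 + 0.9529 = 8.5471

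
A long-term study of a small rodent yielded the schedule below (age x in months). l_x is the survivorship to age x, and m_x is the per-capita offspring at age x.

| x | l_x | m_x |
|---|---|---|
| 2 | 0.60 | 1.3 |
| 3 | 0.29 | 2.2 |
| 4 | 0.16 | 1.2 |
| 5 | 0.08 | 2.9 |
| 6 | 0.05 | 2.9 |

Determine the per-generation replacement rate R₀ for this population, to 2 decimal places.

R₀ = Σ l_x m_x:
  age 2: 0.60 × 1.3 = 0.7800
  age 3: 0.29 × 2.2 = 0.6380
  age 4: 0.16 × 1.2 = 0.1920
  age 5: 0.08 × 2.9 = 0.2320
  age 6: 0.05 × 2.9 = 0.1450
R₀ = 0.7800 + 0.6380 + 0.1920 + 0.2320 + 0.1450 = 1.9870

1.99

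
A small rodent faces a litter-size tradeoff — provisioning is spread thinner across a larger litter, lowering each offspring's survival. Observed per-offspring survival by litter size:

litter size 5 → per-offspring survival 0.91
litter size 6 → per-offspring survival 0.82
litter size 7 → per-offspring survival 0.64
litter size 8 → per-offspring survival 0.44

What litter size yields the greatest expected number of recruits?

Expected recruits = c × s(c):
  c=5: 5 × 0.91 = 4.550
  c=6: 6 × 0.82 = 4.920
  c=7: 7 × 0.64 = 4.480
  c=8: 8 × 0.44 = 3.520
Maximum at c = 6 (4.920 recruits).

6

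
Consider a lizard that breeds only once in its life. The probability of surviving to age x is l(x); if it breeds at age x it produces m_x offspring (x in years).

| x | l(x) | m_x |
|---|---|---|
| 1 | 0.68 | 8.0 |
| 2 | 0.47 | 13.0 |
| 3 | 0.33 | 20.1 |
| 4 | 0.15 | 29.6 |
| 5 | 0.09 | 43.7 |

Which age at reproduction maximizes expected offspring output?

Expected offspring if breeding at age x = l(x) × m_x:
  age 1: 0.68 × 8.0 = 5.440
  age 2: 0.47 × 13.0 = 6.110
  age 3: 0.33 × 20.1 = 6.633
  age 4: 0.15 × 29.6 = 4.440
  age 5: 0.09 × 43.7 = 3.933
Maximum at age 3 (6.633).

3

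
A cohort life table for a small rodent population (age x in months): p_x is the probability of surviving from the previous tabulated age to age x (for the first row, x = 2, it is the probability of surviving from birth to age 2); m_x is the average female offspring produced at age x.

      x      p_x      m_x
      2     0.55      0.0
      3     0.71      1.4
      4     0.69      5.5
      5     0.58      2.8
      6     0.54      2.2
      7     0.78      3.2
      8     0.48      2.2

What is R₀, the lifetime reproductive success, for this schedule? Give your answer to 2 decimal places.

2.93

Survivorship from birth: l_x = p_2·p_3·…·p_x.
  l_2 = 0.55000
  l_3 = 0.39050
  l_4 = 0.26944
  l_5 = 0.15628
  l_6 = 0.08439
  l_7 = 0.06582
  l_8 = 0.03160
R₀ = Σ l_x m_x:
  age 2: 0.55000 × 0.0 = 0.0000
  age 3: 0.39050 × 1.4 = 0.5467
  age 4: 0.26944 × 5.5 = 1.4819
  age 5: 0.15628 × 2.8 = 0.4376
  age 6: 0.08439 × 2.2 = 0.1857
  age 7: 0.06582 × 3.2 = 0.2106
  age 8: 0.03160 × 2.2 = 0.0695
R₀ = 0.0000 + 0.5467 + 1.4819 + 0.4376 + 0.1857 + 0.2106 + 0.0695 = 2.9320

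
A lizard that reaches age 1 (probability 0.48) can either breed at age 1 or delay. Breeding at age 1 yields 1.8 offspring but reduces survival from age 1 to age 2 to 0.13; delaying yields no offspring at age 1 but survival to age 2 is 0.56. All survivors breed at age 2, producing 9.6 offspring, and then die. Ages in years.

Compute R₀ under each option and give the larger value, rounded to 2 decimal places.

2.58

breed at age 1: R₀ = 0.48 × (1.8 + 0.13 × 9.6) = 0.48 × 3.0480 = 1.4630
delay to age 2: R₀ = 0.48 × (0.56 × 9.6) = 0.48 × 5.3760 = 2.5805
Higher: delay to age 2 (2.5805).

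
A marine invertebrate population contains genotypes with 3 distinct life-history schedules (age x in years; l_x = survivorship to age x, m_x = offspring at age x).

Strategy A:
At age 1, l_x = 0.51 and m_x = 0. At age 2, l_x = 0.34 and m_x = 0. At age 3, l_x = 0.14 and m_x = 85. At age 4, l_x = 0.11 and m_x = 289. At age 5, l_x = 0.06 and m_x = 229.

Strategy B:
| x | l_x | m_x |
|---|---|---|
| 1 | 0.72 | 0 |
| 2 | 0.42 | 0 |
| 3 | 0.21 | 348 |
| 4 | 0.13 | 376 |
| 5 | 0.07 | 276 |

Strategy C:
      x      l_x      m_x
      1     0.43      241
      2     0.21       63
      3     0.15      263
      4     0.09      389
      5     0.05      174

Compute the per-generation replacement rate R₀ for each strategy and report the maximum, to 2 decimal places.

200.02

Strategy A: R₀ = 0.51×0 + 0.34×0 + 0.14×85 + 0.11×289 + 0.06×229 = 57.4300
Strategy B: R₀ = 0.72×0 + 0.42×0 + 0.21×348 + 0.13×376 + 0.07×276 = 141.2800
Strategy C: R₀ = 0.43×241 + 0.21×63 + 0.15×263 + 0.09×389 + 0.05×174 = 200.0200
Highest R₀: strategy C with 200.0200.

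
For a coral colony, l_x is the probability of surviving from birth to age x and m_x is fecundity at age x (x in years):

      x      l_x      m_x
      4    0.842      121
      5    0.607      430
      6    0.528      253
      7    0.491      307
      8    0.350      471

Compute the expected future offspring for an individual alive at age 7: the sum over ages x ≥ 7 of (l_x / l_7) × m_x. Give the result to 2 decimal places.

l_7 = 0.491. Conditional survival from age 7 to x is l_x / l_7.
  x=7: (0.491/0.491) × 307 = 307.0000
  x=8: (0.350/0.491) × 471 = 335.7434
Sum = 307.0000 + 335.7434 = 642.7434

642.74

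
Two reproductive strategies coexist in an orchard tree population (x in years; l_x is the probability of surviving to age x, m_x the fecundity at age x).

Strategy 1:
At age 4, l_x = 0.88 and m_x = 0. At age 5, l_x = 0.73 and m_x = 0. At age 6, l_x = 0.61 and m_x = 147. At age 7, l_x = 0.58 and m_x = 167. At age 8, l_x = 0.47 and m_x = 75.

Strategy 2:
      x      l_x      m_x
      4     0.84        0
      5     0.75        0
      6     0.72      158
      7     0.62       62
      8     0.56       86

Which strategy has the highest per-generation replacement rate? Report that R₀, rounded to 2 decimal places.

Strategy 1: R₀ = 0.88×0 + 0.73×0 + 0.61×147 + 0.58×167 + 0.47×75 = 221.7800
Strategy 2: R₀ = 0.84×0 + 0.75×0 + 0.72×158 + 0.62×62 + 0.56×86 = 200.3600
Highest R₀: strategy 1 with 221.7800.

221.78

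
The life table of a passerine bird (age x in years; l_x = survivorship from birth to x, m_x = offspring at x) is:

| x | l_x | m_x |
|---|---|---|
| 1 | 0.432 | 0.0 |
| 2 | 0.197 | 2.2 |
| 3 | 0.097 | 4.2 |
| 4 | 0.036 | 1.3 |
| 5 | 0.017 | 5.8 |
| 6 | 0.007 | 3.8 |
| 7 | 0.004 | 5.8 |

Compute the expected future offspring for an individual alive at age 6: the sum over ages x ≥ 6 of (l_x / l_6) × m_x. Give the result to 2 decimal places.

l_6 = 0.007. Conditional survival from age 6 to x is l_x / l_6.
  x=6: (0.007/0.007) × 3.8 = 3.8000
  x=7: (0.004/0.007) × 5.8 = 3.3143
Sum = 3.8000 + 3.3143 = 7.1143

7.11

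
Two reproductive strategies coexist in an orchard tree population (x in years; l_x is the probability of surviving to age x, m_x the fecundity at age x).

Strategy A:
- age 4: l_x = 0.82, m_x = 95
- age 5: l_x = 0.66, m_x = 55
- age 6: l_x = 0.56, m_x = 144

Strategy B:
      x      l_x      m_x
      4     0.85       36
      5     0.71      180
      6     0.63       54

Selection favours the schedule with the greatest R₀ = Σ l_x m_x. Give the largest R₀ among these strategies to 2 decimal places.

Strategy A: R₀ = 0.82×95 + 0.66×55 + 0.56×144 = 194.8400
Strategy B: R₀ = 0.85×36 + 0.71×180 + 0.63×54 = 192.4200
Highest R₀: strategy A with 194.8400.

194.84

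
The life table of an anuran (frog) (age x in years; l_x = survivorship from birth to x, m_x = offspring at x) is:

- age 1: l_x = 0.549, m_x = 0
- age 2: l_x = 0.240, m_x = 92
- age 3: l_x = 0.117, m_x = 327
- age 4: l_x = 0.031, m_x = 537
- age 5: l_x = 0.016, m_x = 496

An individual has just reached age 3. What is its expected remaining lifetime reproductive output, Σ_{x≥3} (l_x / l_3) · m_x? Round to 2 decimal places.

l_3 = 0.117. Conditional survival from age 3 to x is l_x / l_3.
  x=3: (0.117/0.117) × 327 = 327.0000
  x=4: (0.031/0.117) × 537 = 142.2821
  x=5: (0.016/0.117) × 496 = 67.8291
Sum = 327.0000 + 142.2821 + 67.8291 = 537.1111

537.11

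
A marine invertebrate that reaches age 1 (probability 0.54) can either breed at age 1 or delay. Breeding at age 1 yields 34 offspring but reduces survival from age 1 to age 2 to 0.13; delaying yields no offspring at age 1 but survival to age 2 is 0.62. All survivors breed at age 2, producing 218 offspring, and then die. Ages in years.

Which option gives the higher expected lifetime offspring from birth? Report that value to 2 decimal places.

breed at age 1: R₀ = 0.54 × (34 + 0.13 × 218) = 0.54 × 62.3400 = 33.6636
delay to age 2: R₀ = 0.54 × (0.62 × 218) = 0.54 × 135.1600 = 72.9864
Higher: delay to age 2 (72.9864).

72.99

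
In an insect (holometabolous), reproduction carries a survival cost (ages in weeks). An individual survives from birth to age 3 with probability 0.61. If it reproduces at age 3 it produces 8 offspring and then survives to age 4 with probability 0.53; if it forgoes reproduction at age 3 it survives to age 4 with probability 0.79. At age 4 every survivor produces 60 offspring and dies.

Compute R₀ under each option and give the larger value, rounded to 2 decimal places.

28.91

breed at age 3: R₀ = 0.61 × (8 + 0.53 × 60) = 0.61 × 39.8000 = 24.2780
delay to age 4: R₀ = 0.61 × (0.79 × 60) = 0.61 × 47.4000 = 28.9140
Higher: delay to age 4 (28.9140).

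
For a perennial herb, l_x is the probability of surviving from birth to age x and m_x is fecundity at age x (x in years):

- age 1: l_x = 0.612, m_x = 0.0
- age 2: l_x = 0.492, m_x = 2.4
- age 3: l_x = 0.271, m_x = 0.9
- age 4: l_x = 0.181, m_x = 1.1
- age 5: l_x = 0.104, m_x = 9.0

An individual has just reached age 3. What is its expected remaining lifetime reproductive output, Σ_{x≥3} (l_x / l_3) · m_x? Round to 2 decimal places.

l_3 = 0.271. Conditional survival from age 3 to x is l_x / l_3.
  x=3: (0.271/0.271) × 0.9 = 0.9000
  x=4: (0.181/0.271) × 1.1 = 0.7347
  x=5: (0.104/0.271) × 9.0 = 3.4539
Sum = 0.9000 + 0.7347 + 3.4539 = 5.0886

5.09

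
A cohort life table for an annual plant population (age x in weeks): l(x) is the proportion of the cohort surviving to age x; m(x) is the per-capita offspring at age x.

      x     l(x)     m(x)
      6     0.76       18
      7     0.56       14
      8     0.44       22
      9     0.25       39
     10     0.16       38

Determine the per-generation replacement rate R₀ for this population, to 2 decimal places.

R₀ = Σ l(x) m(x):
  age 6: 0.76 × 18 = 13.6800
  age 7: 0.56 × 14 = 7.8400
  age 8: 0.44 × 22 = 9.6800
  age 9: 0.25 × 39 = 9.7500
  age 10: 0.16 × 38 = 6.0800
R₀ = 13.6800 + 7.8400 + 9.6800 + 9.7500 + 6.0800 = 47.0300

47.03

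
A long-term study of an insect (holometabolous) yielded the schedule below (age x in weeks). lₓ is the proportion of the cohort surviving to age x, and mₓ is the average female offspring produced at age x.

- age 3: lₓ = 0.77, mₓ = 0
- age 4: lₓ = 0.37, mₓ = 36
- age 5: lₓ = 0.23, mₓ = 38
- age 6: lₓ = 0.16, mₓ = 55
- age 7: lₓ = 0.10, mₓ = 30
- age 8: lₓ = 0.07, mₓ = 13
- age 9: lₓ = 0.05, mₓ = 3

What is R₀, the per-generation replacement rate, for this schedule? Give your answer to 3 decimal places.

34.920

R₀ = Σ lₓ mₓ:
  age 3: 0.77 × 0 = 0.0000
  age 4: 0.37 × 36 = 13.3200
  age 5: 0.23 × 38 = 8.7400
  age 6: 0.16 × 55 = 8.8000
  age 7: 0.10 × 30 = 3.0000
  age 8: 0.07 × 13 = 0.9100
  age 9: 0.05 × 3 = 0.1500
R₀ = 0.0000 + 13.3200 + 8.7400 + 8.8000 + 3.0000 + 0.9100 + 0.1500 = 34.9200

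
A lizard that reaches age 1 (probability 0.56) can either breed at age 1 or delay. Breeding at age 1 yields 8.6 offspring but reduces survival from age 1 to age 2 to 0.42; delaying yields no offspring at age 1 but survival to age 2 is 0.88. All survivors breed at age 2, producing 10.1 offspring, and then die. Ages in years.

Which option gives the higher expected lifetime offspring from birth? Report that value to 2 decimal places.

7.19

breed at age 1: R₀ = 0.56 × (8.6 + 0.42 × 10.1) = 0.56 × 12.8420 = 7.1915
delay to age 2: R₀ = 0.56 × (0.88 × 10.1) = 0.56 × 8.8880 = 4.9773
Higher: breed at age 1 (7.1915).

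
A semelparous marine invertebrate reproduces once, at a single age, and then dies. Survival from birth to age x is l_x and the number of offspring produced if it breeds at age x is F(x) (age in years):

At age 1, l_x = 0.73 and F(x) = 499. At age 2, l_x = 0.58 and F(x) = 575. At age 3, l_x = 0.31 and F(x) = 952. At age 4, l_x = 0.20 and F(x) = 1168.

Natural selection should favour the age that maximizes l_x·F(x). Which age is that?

Expected offspring if breeding at age x = l_x × F(x):
  age 1: 0.73 × 499 = 364.270
  age 2: 0.58 × 575 = 333.500
  age 3: 0.31 × 952 = 295.120
  age 4: 0.20 × 1168 = 233.600
Maximum at age 1 (364.270).

1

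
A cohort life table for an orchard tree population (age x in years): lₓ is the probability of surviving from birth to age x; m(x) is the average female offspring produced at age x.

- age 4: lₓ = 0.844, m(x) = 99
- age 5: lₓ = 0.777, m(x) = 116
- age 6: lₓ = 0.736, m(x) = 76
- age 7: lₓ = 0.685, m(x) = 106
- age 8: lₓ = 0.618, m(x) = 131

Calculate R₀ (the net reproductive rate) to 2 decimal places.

383.19

R₀ = Σ lₓ m(x):
  age 4: 0.844 × 99 = 83.5560
  age 5: 0.777 × 116 = 90.1320
  age 6: 0.736 × 76 = 55.9360
  age 7: 0.685 × 106 = 72.6100
  age 8: 0.618 × 131 = 80.9580
R₀ = 83.5560 + 90.1320 + 55.9360 + 72.6100 + 80.9580 = 383.1920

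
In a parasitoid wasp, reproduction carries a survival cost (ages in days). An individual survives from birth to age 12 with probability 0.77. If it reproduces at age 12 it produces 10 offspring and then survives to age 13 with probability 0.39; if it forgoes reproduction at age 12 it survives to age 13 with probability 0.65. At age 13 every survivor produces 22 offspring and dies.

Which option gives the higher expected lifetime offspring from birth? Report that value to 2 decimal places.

breed at age 12: R₀ = 0.77 × (10 + 0.39 × 22) = 0.77 × 18.5800 = 14.3066
delay to age 13: R₀ = 0.77 × (0.65 × 22) = 0.77 × 14.3000 = 11.0110
Higher: breed at age 12 (14.3066).

14.31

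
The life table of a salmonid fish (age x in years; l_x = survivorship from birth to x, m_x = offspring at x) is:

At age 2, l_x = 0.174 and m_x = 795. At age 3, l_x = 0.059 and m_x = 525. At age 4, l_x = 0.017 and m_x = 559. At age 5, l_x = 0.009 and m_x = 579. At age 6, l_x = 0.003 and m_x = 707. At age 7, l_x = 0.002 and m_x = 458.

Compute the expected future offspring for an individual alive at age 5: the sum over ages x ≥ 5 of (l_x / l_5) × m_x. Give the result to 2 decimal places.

916.44

l_5 = 0.009. Conditional survival from age 5 to x is l_x / l_5.
  x=5: (0.009/0.009) × 579 = 579.0000
  x=6: (0.003/0.009) × 707 = 235.6667
  x=7: (0.002/0.009) × 458 = 101.7778
Sum = 579.0000 + 235.6667 + 101.7778 = 916.4444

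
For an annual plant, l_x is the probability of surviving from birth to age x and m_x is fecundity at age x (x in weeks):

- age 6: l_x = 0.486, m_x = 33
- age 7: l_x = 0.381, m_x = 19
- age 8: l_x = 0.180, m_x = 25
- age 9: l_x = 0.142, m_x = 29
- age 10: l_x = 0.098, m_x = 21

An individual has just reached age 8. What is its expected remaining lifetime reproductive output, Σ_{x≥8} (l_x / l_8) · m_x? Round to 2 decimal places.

59.31

l_8 = 0.180. Conditional survival from age 8 to x is l_x / l_8.
  x=8: (0.180/0.180) × 25 = 25.0000
  x=9: (0.142/0.180) × 29 = 22.8778
  x=10: (0.098/0.180) × 21 = 11.4333
Sum = 25.0000 + 22.8778 + 11.4333 = 59.3111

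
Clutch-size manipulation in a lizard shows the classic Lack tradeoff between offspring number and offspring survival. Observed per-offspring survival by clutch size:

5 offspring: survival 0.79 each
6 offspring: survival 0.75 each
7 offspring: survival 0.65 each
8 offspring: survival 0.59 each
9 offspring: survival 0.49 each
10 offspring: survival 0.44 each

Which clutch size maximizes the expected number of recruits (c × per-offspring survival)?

8

Expected recruits = c × s(c):
  c=5: 5 × 0.79 = 3.950
  c=6: 6 × 0.75 = 4.500
  c=7: 7 × 0.65 = 4.550
  c=8: 8 × 0.59 = 4.720
  c=9: 9 × 0.49 = 4.410
  c=10: 10 × 0.44 = 4.400
Maximum at c = 8 (4.720 recruits).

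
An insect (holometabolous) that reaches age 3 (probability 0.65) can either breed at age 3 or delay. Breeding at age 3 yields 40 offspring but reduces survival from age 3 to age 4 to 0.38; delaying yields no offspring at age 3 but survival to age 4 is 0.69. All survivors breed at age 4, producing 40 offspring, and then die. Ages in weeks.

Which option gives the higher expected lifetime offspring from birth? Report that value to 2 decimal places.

breed at age 3: R₀ = 0.65 × (40 + 0.38 × 40) = 0.65 × 55.2000 = 35.8800
delay to age 4: R₀ = 0.65 × (0.69 × 40) = 0.65 × 27.6000 = 17.9400
Higher: breed at age 3 (35.8800).

35.88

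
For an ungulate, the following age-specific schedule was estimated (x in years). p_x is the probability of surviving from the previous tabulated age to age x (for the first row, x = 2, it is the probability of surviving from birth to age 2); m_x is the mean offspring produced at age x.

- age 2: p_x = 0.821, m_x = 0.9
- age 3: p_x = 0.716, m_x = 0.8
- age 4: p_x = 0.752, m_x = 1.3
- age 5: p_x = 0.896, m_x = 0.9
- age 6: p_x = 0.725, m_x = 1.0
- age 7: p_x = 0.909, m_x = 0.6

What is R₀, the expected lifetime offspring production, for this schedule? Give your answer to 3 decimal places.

Survivorship from birth: l_x = p_2·p_3·…·p_x.
  l_2 = 0.82100
  l_3 = 0.58784
  l_4 = 0.44205
  l_5 = 0.39608
  l_6 = 0.28716
  l_7 = 0.26103
R₀ = Σ l_x m_x:
  age 2: 0.82100 × 0.9 = 0.7389
  age 3: 0.58784 × 0.8 = 0.4703
  age 4: 0.44205 × 1.3 = 0.5747
  age 5: 0.39608 × 0.9 = 0.3565
  age 6: 0.28716 × 1.0 = 0.2872
  age 7: 0.26103 × 0.6 = 0.1566
R₀ = 0.7389 + 0.4703 + 0.5747 + 0.3565 + 0.2872 + 0.1566 = 2.5841

2.584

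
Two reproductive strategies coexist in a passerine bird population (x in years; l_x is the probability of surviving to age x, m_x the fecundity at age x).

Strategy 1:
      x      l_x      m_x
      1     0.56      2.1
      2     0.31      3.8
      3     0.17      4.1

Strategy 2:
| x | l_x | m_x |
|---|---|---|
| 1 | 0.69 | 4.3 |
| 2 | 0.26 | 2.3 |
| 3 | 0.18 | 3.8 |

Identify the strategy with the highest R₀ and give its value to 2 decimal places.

Strategy 1: R₀ = 0.56×2.1 + 0.31×3.8 + 0.17×4.1 = 3.0510
Strategy 2: R₀ = 0.69×4.3 + 0.26×2.3 + 0.18×3.8 = 4.2490
Highest R₀: strategy 2 with 4.2490.

4.25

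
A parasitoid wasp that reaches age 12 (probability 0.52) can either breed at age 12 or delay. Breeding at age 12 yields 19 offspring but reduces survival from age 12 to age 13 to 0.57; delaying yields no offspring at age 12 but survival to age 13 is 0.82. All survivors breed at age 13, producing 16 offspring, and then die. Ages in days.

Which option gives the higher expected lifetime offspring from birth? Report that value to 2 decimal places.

breed at age 12: R₀ = 0.52 × (19 + 0.57 × 16) = 0.52 × 28.1200 = 14.6224
delay to age 13: R₀ = 0.52 × (0.82 × 16) = 0.52 × 13.1200 = 6.8224
Higher: breed at age 12 (14.6224).

14.62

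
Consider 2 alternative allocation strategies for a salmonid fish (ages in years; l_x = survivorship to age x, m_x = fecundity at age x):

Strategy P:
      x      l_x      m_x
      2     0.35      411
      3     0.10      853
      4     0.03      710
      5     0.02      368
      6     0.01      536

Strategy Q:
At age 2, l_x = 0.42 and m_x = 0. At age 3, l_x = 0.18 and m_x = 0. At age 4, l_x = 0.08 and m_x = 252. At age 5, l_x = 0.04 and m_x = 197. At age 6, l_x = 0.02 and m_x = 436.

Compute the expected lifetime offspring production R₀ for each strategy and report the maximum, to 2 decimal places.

263.17

Strategy P: R₀ = 0.35×411 + 0.10×853 + 0.03×710 + 0.02×368 + 0.01×536 = 263.1700
Strategy Q: R₀ = 0.42×0 + 0.18×0 + 0.08×252 + 0.04×197 + 0.02×436 = 36.7600
Highest R₀: strategy P with 263.1700.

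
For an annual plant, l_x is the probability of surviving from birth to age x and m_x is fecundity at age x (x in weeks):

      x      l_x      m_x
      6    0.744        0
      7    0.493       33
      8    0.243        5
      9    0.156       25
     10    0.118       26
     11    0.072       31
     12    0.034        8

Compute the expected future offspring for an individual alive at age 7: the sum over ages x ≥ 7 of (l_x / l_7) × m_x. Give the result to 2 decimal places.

54.68

l_7 = 0.493. Conditional survival from age 7 to x is l_x / l_7.
  x=7: (0.493/0.493) × 33 = 33.0000
  x=8: (0.243/0.493) × 5 = 2.4645
  x=9: (0.156/0.493) × 25 = 7.9108
  x=10: (0.118/0.493) × 26 = 6.2231
  x=11: (0.072/0.493) × 31 = 4.5274
  x=12: (0.034/0.493) × 8 = 0.5517
Sum = 33.0000 + 2.4645 + 7.9108 + 6.2231 + 4.5274 + 0.5517 = 54.6775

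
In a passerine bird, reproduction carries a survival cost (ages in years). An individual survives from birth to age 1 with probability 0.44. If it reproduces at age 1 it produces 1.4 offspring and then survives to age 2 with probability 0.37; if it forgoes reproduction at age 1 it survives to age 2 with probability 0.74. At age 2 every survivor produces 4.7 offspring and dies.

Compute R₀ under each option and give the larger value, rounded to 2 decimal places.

breed at age 1: R₀ = 0.44 × (1.4 + 0.37 × 4.7) = 0.44 × 3.1390 = 1.3812
delay to age 2: R₀ = 0.44 × (0.74 × 4.7) = 0.44 × 3.4780 = 1.5303
Higher: delay to age 2 (1.5303).

1.53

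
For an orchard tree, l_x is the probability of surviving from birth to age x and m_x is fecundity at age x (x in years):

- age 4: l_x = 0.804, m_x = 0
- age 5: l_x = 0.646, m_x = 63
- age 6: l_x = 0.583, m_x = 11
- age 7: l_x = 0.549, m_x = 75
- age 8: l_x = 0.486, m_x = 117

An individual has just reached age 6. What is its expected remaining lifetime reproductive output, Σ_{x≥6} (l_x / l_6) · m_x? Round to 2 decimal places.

179.16

l_6 = 0.583. Conditional survival from age 6 to x is l_x / l_6.
  x=6: (0.583/0.583) × 11 = 11.0000
  x=7: (0.549/0.583) × 75 = 70.6261
  x=8: (0.486/0.583) × 117 = 97.5334
Sum = 11.0000 + 70.6261 + 97.5334 = 179.1595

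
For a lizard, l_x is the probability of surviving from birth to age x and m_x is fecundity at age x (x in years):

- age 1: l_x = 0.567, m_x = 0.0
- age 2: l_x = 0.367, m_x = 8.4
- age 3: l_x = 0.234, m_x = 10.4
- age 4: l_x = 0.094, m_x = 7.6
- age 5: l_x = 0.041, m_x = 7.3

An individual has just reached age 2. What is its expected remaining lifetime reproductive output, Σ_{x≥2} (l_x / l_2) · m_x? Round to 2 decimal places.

17.79

l_2 = 0.367. Conditional survival from age 2 to x is l_x / l_2.
  x=2: (0.367/0.367) × 8.4 = 8.4000
  x=3: (0.234/0.367) × 10.4 = 6.6311
  x=4: (0.094/0.367) × 7.6 = 1.9466
  x=5: (0.041/0.367) × 7.3 = 0.8155
Sum = 8.4000 + 6.6311 + 1.9466 + 0.8155 = 17.7932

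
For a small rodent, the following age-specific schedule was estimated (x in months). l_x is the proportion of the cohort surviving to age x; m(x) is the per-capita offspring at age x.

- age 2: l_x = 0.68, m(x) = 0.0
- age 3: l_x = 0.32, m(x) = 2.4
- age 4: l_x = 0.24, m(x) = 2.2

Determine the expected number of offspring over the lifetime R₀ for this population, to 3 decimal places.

1.296

R₀ = Σ l_x m(x):
  age 2: 0.68 × 0.0 = 0.0000
  age 3: 0.32 × 2.4 = 0.7680
  age 4: 0.24 × 2.2 = 0.5280
R₀ = 0.0000 + 0.7680 + 0.5280 = 1.2960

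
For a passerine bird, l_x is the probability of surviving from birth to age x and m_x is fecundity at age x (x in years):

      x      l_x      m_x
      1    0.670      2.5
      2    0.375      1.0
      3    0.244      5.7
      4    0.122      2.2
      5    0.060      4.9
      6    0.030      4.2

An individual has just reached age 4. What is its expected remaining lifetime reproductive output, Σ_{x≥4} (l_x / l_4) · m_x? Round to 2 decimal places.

l_4 = 0.122. Conditional survival from age 4 to x is l_x / l_4.
  x=4: (0.122/0.122) × 2.2 = 2.2000
  x=5: (0.060/0.122) × 4.9 = 2.4098
  x=6: (0.030/0.122) × 4.2 = 1.0328
Sum = 2.2000 + 2.4098 + 1.0328 = 5.6426

5.64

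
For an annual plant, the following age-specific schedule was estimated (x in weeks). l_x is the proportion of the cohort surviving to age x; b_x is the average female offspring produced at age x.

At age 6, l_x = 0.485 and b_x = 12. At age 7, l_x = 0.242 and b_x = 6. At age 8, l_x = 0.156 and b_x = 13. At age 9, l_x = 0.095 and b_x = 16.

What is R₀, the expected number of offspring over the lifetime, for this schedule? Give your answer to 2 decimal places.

10.82

R₀ = Σ l_x b_x:
  age 6: 0.485 × 12 = 5.8200
  age 7: 0.242 × 6 = 1.4520
  age 8: 0.156 × 13 = 2.0280
  age 9: 0.095 × 16 = 1.5200
R₀ = 5.8200 + 1.4520 + 2.0280 + 1.5200 = 10.8200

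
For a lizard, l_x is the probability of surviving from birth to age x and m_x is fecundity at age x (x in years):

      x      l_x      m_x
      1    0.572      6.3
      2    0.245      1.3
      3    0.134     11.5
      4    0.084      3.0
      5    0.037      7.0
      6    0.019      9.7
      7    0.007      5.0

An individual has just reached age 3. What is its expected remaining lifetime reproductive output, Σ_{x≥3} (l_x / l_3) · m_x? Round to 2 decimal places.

l_3 = 0.134. Conditional survival from age 3 to x is l_x / l_3.
  x=3: (0.134/0.134) × 11.5 = 11.5000
  x=4: (0.084/0.134) × 3.0 = 1.8806
  x=5: (0.037/0.134) × 7.0 = 1.9328
  x=6: (0.019/0.134) × 9.7 = 1.3754
  x=7: (0.007/0.134) × 5.0 = 0.2612
Sum = 11.5000 + 1.8806 + 1.9328 + 1.3754 + 0.2612 = 16.9500

16.95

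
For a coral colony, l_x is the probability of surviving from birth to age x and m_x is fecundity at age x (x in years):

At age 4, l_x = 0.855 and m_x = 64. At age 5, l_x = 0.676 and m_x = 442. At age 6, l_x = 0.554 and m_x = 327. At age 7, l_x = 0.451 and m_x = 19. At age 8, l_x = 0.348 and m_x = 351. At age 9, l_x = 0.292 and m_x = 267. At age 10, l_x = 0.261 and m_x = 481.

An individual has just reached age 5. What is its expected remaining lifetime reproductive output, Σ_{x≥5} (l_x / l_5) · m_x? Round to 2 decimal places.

l_5 = 0.676. Conditional survival from age 5 to x is l_x / l_5.
  x=5: (0.676/0.676) × 442 = 442.0000
  x=6: (0.554/0.676) × 327 = 267.9852
  x=7: (0.451/0.676) × 19 = 12.6760
  x=8: (0.348/0.676) × 351 = 180.6923
  x=9: (0.292/0.676) × 267 = 115.3314
  x=10: (0.261/0.676) × 481 = 185.7115
Sum = 442.0000 + 267.9852 + 12.6760 + 180.6923 + 115.3314 + 185.7115 = 1204.3964

1204.40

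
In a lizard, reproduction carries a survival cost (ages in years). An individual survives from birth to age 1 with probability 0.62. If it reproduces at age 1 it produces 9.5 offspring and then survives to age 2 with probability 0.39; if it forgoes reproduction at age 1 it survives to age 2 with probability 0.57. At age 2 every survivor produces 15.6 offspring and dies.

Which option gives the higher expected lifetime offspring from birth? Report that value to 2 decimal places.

breed at age 1: R₀ = 0.62 × (9.5 + 0.39 × 15.6) = 0.62 × 15.5840 = 9.6621
delay to age 2: R₀ = 0.62 × (0.57 × 15.6) = 0.62 × 8.8920 = 5.5130
Higher: breed at age 1 (9.6621).

9.66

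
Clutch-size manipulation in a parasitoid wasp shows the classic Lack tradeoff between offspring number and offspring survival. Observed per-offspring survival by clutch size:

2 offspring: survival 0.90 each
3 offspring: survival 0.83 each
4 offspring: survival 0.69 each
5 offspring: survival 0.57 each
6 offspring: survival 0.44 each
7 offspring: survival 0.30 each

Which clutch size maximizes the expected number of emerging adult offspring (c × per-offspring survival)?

Expected emerging adult offspring = c × s(c):
  c=2: 2 × 0.90 = 1.800
  c=3: 3 × 0.83 = 2.490
  c=4: 4 × 0.69 = 2.760
  c=5: 5 × 0.57 = 2.850
  c=6: 6 × 0.44 = 2.640
  c=7: 7 × 0.30 = 2.100
Maximum at c = 5 (2.850 emerging adult offspring).

5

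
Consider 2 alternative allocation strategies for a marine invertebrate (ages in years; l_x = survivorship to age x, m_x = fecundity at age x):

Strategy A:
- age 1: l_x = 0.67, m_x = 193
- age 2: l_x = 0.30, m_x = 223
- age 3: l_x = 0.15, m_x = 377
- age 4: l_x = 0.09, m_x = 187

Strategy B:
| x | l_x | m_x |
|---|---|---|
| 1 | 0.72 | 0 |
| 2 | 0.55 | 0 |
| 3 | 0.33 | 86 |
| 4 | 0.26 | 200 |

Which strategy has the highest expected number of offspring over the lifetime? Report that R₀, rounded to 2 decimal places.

269.59

Strategy A: R₀ = 0.67×193 + 0.30×223 + 0.15×377 + 0.09×187 = 269.5900
Strategy B: R₀ = 0.72×0 + 0.55×0 + 0.33×86 + 0.26×200 = 80.3800
Highest R₀: strategy A with 269.5900.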